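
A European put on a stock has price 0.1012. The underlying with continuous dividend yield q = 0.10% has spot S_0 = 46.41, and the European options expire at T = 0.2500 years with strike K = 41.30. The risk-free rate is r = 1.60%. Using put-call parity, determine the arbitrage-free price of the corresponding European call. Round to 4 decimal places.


Answer: Call price = 5.3645

Derivation:
Put-call parity: C - P = S_0 * exp(-qT) - K * exp(-rT).
S_0 * exp(-qT) = 46.4100 * 0.99975003 = 46.39839895
K * exp(-rT) = 41.3000 * 0.99600799 = 41.13512996
C = P + S*exp(-qT) - K*exp(-rT)
C = 0.1012 + 46.39839895 - 41.13512996 = 5.3645


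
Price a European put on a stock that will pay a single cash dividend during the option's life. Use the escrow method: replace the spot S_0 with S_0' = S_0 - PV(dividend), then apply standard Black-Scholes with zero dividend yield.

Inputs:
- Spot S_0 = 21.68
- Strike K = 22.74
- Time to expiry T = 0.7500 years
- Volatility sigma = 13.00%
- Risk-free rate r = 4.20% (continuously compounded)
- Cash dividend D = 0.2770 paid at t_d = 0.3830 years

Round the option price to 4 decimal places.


PV(D) = D * exp(-r * t_d) = 0.2770 * 0.98404269 = 0.27257982
S_0' = S_0 - PV(D) = 21.6800 - 0.27257982 = 21.40742018
d1 = (ln(S_0'/K) + (r + sigma^2/2)*T) / (sigma*sqrt(T)) = -0.20029959
d2 = d1 - sigma*sqrt(T) = -0.31288289
exp(-rT) = 0.96899096
N(-d1) = 0.57937686; N(-d2) = 0.62281518
P = K * exp(-rT) * N(-d2) - S_0' * N(-d1) = 22.7400 * 0.96899096 * 0.62281518 - 21.40742018 * 0.57937686 = 1.3207

Answer: Price = 1.3207


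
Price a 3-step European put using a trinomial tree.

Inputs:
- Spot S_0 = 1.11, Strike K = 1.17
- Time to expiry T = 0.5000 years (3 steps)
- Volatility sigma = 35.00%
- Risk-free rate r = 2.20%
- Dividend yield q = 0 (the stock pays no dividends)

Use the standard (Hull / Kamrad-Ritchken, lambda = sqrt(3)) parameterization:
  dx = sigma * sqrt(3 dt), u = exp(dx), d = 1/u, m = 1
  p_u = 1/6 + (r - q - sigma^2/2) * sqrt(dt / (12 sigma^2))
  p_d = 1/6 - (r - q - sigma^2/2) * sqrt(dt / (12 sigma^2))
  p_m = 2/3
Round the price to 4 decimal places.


Answer: Price = V(0,0) = 0.1358

Derivation:
dt = T/N = 0.166667; dx = sigma*sqrt(3*dt) = 0.247487
u = exp(dx) = 1.280803; d = 1/u = 0.780760
p_u = 0.153451, p_m = 0.666667, p_d = 0.179883
Discount per step: exp(-r*dt) = 0.996340
Stock lattice S(k, j) with j the centered position index:
  k=0: S(0,+0) = 1.1100
  k=1: S(1,-1) = 0.8666; S(1,+0) = 1.1100; S(1,+1) = 1.4217
  k=2: S(2,-2) = 0.6766; S(2,-1) = 0.8666; S(2,+0) = 1.1100; S(2,+1) = 1.4217; S(2,+2) = 1.8209
  k=3: S(3,-3) = 0.5283; S(3,-2) = 0.6766; S(3,-1) = 0.8666; S(3,+0) = 1.1100; S(3,+1) = 1.4217; S(3,+2) = 1.8209; S(3,+3) = 2.3322
Terminal payoffs V(N, j) = max(K - S_T, 0):
  V(3,-3) = 0.641706; V(3,-2) = 0.493359; V(3,-1) = 0.303356; V(3,+0) = 0.060000; V(3,+1) = 0.000000; V(3,+2) = 0.000000; V(3,+3) = 0.000000
Backward induction: V(k, j) = exp(-r*dt) * [p_u * V(k+1, j+1) + p_m * V(k+1, j) + p_d * V(k+1, j-1)]
  V(2,-2) = exp(-r*dt) * [p_u*0.303356 + p_m*0.493359 + p_d*0.641706] = 0.489092
  V(2,-1) = exp(-r*dt) * [p_u*0.060000 + p_m*0.303356 + p_d*0.493359] = 0.299093
  V(2,+0) = exp(-r*dt) * [p_u*0.000000 + p_m*0.060000 + p_d*0.303356] = 0.094222
  V(2,+1) = exp(-r*dt) * [p_u*0.000000 + p_m*0.000000 + p_d*0.060000] = 0.010753
  V(2,+2) = exp(-r*dt) * [p_u*0.000000 + p_m*0.000000 + p_d*0.000000] = 0.000000
  V(1,-1) = exp(-r*dt) * [p_u*0.094222 + p_m*0.299093 + p_d*0.489092] = 0.300728
  V(1,+0) = exp(-r*dt) * [p_u*0.010753 + p_m*0.094222 + p_d*0.299093] = 0.117834
  V(1,+1) = exp(-r*dt) * [p_u*0.000000 + p_m*0.010753 + p_d*0.094222] = 0.024030
  V(0,+0) = exp(-r*dt) * [p_u*0.024030 + p_m*0.117834 + p_d*0.300728] = 0.135840


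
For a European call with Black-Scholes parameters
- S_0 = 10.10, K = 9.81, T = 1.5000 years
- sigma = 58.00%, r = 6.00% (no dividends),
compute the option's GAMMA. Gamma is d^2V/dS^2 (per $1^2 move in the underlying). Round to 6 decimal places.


d1 = 0.5228860297; d2 = -0.1874659957
phi(d1) = 0.3479684608; exp(-qT) = 1.0000000000; exp(-rT) = 0.9139311853
Gamma = exp(-qT) * phi(d1) / (S * sigma * sqrt(T)) = 1.0000000000 * 0.3479684608 / (10.1000 * 0.5800 * 1.2247448714) = 0.048500

Answer: Gamma = 0.048500


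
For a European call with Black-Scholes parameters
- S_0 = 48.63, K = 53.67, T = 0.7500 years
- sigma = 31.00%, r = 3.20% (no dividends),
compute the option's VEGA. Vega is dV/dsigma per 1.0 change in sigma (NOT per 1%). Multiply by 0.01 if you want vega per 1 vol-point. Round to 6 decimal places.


Answer: Vega = 16.628826

Derivation:
d1 = -0.1436896752; d2 = -0.4121575503
phi(d1) = 0.3948450401; exp(-qT) = 1.0000000000; exp(-rT) = 0.9762857098
Vega = S * exp(-qT) * phi(d1) * sqrt(T) = 48.6300 * 1.0000000000 * 0.3948450401 * 0.8660254038 = 16.628826


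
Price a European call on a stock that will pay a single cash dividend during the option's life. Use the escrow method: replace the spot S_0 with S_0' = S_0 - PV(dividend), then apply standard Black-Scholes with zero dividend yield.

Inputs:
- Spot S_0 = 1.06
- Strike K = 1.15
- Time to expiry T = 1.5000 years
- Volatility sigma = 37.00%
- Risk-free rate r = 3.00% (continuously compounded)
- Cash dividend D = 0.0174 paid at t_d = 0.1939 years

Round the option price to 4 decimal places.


Answer: Price = 0.1649

Derivation:
PV(D) = D * exp(-r * t_d) = 0.0174 * 0.99419989 = 0.01729908
S_0' = S_0 - PV(D) = 1.0600 - 0.01729908 = 1.04270092
d1 = (ln(S_0'/K) + (r + sigma^2/2)*T) / (sigma*sqrt(T)) = 0.10973591
d2 = d1 - sigma*sqrt(T) = -0.34341969
exp(-rT) = 0.95599748
N(d1) = 0.54369059; N(d2) = 0.36564138
C = S_0' * N(d1) - K * exp(-rT) * N(d2) = 1.04270092 * 0.54369059 - 1.1500 * 0.95599748 * 0.36564138 = 0.1649


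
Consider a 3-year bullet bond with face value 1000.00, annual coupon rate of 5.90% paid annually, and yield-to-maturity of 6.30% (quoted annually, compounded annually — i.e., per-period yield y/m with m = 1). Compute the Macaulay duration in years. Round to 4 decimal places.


Coupon per period c = face * coupon_rate / m = 59.000000
Periods per year m = 1; per-period yield y/m = 0.063000
Number of cashflows N = 3
Cashflows (t years, CF_t, discount factor 1/(1+y/m)^(m*t), PV):
  t = 1.0000: CF_t = 59.000000, DF = 0.940734, PV = 55.503293
  t = 2.0000: CF_t = 59.000000, DF = 0.884980, PV = 52.213822
  t = 3.0000: CF_t = 1059.000000, DF = 0.832531, PV = 881.649908
Price P = sum_t PV_t = 989.367022
Macaulay numerator sum_t t * PV_t:
  t * PV_t at t = 1.0000: 55.503293
  t * PV_t at t = 2.0000: 104.427644
  t * PV_t at t = 3.0000: 2644.949724
Macaulay duration D = (sum_t t * PV_t) / P = 2804.880660 / 989.367022 = 2.835025

Answer: Macaulay duration = 2.8350 years


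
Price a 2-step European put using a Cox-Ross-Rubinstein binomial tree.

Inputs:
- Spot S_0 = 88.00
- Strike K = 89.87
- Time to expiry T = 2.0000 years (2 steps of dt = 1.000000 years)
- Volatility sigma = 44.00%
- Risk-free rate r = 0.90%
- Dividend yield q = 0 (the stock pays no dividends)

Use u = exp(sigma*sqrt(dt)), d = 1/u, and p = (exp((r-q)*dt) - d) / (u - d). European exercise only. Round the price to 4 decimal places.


dt = T/N = 1.000000
u = exp(sigma*sqrt(dt)) = 1.552707; d = 1/u = 0.644036
p = (exp((r-q)*dt) - d) / (u - d) = 0.401690
Discount per step: exp(-r*dt) = 0.991040
Stock lattice S(k, i) with i counting down-moves:
  k=0: S(0,0) = 88.0000
  k=1: S(1,0) = 136.6382; S(1,1) = 56.6752
  k=2: S(2,0) = 212.1592; S(2,1) = 88.0000; S(2,2) = 36.5009
Terminal payoffs V(N, i) = max(K - S_T, 0):
  V(2,0) = 0.000000; V(2,1) = 1.870000; V(2,2) = 53.369104
Backward induction: V(k, i) = exp(-r*dt) * [p * V(k+1, i) + (1-p) * V(k+1, i+1)].
  V(1,0) = exp(-r*dt) * [p*0.000000 + (1-p)*1.870000] = 1.108815
  V(1,1) = exp(-r*dt) * [p*1.870000 + (1-p)*53.369104] = 32.389594
  V(0,0) = exp(-r*dt) * [p*1.108815 + (1-p)*32.389594] = 19.646791

Answer: Price = V(0,0) = 19.6468


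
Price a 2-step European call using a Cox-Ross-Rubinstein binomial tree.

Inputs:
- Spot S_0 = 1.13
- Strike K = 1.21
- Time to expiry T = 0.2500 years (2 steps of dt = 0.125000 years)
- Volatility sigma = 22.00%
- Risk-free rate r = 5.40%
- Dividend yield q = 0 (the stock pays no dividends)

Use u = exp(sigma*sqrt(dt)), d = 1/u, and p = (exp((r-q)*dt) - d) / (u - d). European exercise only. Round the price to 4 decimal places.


dt = T/N = 0.125000
u = exp(sigma*sqrt(dt)) = 1.080887; d = 1/u = 0.925166
p = (exp((r-q)*dt) - d) / (u - d) = 0.524058
Discount per step: exp(-r*dt) = 0.993273
Stock lattice S(k, i) with i counting down-moves:
  k=0: S(0,0) = 1.1300
  k=1: S(1,0) = 1.2214; S(1,1) = 1.0454
  k=2: S(2,0) = 1.3202; S(2,1) = 1.1300; S(2,2) = 0.9672
Terminal payoffs V(N, i) = max(S_T - K, 0):
  V(2,0) = 0.110197; V(2,1) = 0.000000; V(2,2) = 0.000000
Backward induction: V(k, i) = exp(-r*dt) * [p * V(k+1, i) + (1-p) * V(k+1, i+1)].
  V(1,0) = exp(-r*dt) * [p*0.110197 + (1-p)*0.000000] = 0.057361
  V(1,1) = exp(-r*dt) * [p*0.000000 + (1-p)*0.000000] = 0.000000
  V(0,0) = exp(-r*dt) * [p*0.057361 + (1-p)*0.000000] = 0.029858

Answer: Price = V(0,0) = 0.0299


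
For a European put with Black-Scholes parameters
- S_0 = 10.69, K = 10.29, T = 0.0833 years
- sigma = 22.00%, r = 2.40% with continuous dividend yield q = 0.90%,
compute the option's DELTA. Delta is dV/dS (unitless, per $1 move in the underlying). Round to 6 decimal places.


Answer: Delta = -0.256996

Derivation:
d1 = 0.6520355334; d2 = 0.5885397068
phi(d1) = 0.3225446503; exp(-qT) = 0.9992505810; exp(-rT) = 0.9980027971
N(-d1) = 0.2571891249
Delta = -exp(-qT) * N(-d1) = -0.9992505810 * 0.2571891249 = -0.256996


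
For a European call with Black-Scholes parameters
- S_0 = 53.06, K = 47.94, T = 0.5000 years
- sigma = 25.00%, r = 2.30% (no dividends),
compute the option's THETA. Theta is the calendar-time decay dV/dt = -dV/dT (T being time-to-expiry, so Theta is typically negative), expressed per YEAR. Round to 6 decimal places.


d1 = 0.7274608199; d2 = 0.5506841246
phi(d1) = 0.3061934597; exp(-qT) = 1.0000000000; exp(-rT) = 0.9885658722
Theta = -S*exp(-qT)*phi(d1)*sigma/(2*sqrt(T)) - r*K*exp(-rT)*N(d2) + q*S*exp(-qT)*N(d1)
N(d1) = 0.7665281458; N(d2) = 0.7090748854; sqrt(T) = 0.7071067812
Term 1 = -53.0600 * 1.0000000000 * 0.3061934597 * 0.2500 / (2 * 0.7071067812) = -2.8720246722
Term 2 = -0.0230 * 47.9400 * 0.9885658722 * 0.7090748854 = -0.7729004899
Term 3 = 0 (no dividend yield, q = 0)
Theta = -2.8720246722 + (-0.7729004899) + (0.0000000000) = -3.644925

Answer: Theta = -3.644925


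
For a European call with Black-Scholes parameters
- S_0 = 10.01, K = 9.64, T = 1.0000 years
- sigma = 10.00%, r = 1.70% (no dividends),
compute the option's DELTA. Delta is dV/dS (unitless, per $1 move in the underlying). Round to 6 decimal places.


Answer: Delta = 0.724624

Derivation:
d1 = 0.5966348470; d2 = 0.4966348470
phi(d1) = 0.3338962031; exp(-qT) = 1.0000000000; exp(-rT) = 0.9831436846
N(d1) = 0.7246243998
Delta = exp(-qT) * N(d1) = 1.0000000000 * 0.7246243998 = 0.724624


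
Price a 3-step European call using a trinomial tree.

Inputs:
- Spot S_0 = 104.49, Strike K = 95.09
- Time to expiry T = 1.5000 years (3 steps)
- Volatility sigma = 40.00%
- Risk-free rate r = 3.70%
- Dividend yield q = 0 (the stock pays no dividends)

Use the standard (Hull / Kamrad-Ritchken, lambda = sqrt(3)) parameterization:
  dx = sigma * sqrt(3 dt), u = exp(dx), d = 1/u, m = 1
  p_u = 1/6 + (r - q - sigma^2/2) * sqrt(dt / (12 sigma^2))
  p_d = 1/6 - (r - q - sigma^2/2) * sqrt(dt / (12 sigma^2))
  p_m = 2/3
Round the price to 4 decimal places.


Answer: Price = V(0,0) = 26.5179

Derivation:
dt = T/N = 0.500000; dx = sigma*sqrt(3*dt) = 0.489898
u = exp(dx) = 1.632150; d = 1/u = 0.612689
p_u = 0.144723, p_m = 0.666667, p_d = 0.188610
Discount per step: exp(-r*dt) = 0.981670
Stock lattice S(k, j) with j the centered position index:
  k=0: S(0,+0) = 104.4900
  k=1: S(1,-1) = 64.0199; S(1,+0) = 104.4900; S(1,+1) = 170.5433
  k=2: S(2,-2) = 39.2243; S(2,-1) = 64.0199; S(2,+0) = 104.4900; S(2,+1) = 170.5433; S(2,+2) = 278.3522
  k=3: S(3,-3) = 24.0323; S(3,-2) = 39.2243; S(3,-1) = 64.0199; S(3,+0) = 104.4900; S(3,+1) = 170.5433; S(3,+2) = 278.3522; S(3,+3) = 454.3125
Terminal payoffs V(N, j) = max(S_T - K, 0):
  V(3,-3) = 0.000000; V(3,-2) = 0.000000; V(3,-1) = 0.000000; V(3,+0) = 9.400000; V(3,+1) = 75.453317; V(3,+2) = 183.262214; V(3,+3) = 359.222469
Backward induction: V(k, j) = exp(-r*dt) * [p_u * V(k+1, j+1) + p_m * V(k+1, j) + p_d * V(k+1, j-1)]
  V(2,-2) = exp(-r*dt) * [p_u*0.000000 + p_m*0.000000 + p_d*0.000000] = 0.000000
  V(2,-1) = exp(-r*dt) * [p_u*9.400000 + p_m*0.000000 + p_d*0.000000] = 1.335463
  V(2,+0) = exp(-r*dt) * [p_u*75.453317 + p_m*9.400000 + p_d*0.000000] = 16.871494
  V(2,+1) = exp(-r*dt) * [p_u*183.262214 + p_m*75.453317 + p_d*9.400000] = 77.156776
  V(2,+2) = exp(-r*dt) * [p_u*359.222469 + p_m*183.262214 + p_d*75.453317] = 184.940683
  V(1,-1) = exp(-r*dt) * [p_u*16.871494 + p_m*1.335463 + p_d*0.000000] = 3.270932
  V(1,+0) = exp(-r*dt) * [p_u*77.156776 + p_m*16.871494 + p_d*1.335463] = 22.250464
  V(1,+1) = exp(-r*dt) * [p_u*184.940683 + p_m*77.156776 + p_d*16.871494] = 79.893428
  V(0,+0) = exp(-r*dt) * [p_u*79.893428 + p_m*22.250464 + p_d*3.270932] = 26.517869


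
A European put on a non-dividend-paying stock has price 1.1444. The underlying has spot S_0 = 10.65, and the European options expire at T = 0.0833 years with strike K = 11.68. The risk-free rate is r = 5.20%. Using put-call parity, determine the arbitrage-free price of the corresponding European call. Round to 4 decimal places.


Put-call parity: C - P = S_0 * exp(-qT) - K * exp(-rT).
S_0 * exp(-qT) = 10.6500 * 1.00000000 = 10.65000000
K * exp(-rT) = 11.6800 * 0.99567777 = 11.62951633
C = P + S*exp(-qT) - K*exp(-rT)
C = 1.1444 + 10.65000000 - 11.62951633 = 0.1649

Answer: Call price = 0.1649


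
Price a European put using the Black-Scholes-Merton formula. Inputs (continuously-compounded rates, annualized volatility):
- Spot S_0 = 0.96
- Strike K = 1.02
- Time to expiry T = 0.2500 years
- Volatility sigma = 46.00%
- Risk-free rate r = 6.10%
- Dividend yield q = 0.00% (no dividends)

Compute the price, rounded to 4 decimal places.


d1 = (ln(S/K) + (r - q + 0.5*sigma^2) * T) / (sigma * sqrt(T)) = -0.08228096
d2 = d1 - sigma * sqrt(T) = -0.31228096
exp(-rT) = 0.98486569; exp(-qT) = 1.00000000
P = K * exp(-rT) * N(-d2) - S_0 * exp(-qT) * N(-d1)
N(-d1) = 0.53278835; N(-d2) = 0.62258650
P = 1.0200 * 0.98486569 * 0.62258650 - 0.9600 * 1.00000000 * 0.53278835 = 0.1140

Answer: Price = 0.1140


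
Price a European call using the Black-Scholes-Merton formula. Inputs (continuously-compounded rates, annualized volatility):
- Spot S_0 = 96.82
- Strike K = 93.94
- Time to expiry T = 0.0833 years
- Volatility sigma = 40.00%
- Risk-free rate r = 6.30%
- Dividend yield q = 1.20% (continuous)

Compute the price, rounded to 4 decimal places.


d1 = (ln(S/K) + (r - q + 0.5*sigma^2) * T) / (sigma * sqrt(T)) = 0.35609084
d2 = d1 - sigma * sqrt(T) = 0.24064388
exp(-rT) = 0.99476585; exp(-qT) = 0.99900090
C = S_0 * exp(-qT) * N(d1) - K * exp(-rT) * N(d2)
N(d1) = 0.63911373; N(d2) = 0.59508443
C = 96.8200 * 0.99900090 * 0.63911373 - 93.9400 * 0.99476585 * 0.59508443 = 6.2075

Answer: Price = 6.2075


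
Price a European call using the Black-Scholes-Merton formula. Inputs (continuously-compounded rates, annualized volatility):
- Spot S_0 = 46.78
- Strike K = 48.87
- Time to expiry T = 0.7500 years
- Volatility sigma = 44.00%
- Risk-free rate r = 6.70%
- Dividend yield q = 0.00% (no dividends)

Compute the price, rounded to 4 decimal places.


Answer: Price = 7.1991

Derivation:
d1 = (ln(S/K) + (r - q + 0.5*sigma^2) * T) / (sigma * sqrt(T)) = 0.20769402
d2 = d1 - sigma * sqrt(T) = -0.17335716
exp(-rT) = 0.95099165; exp(-qT) = 1.00000000
C = S_0 * exp(-qT) * N(d1) - K * exp(-rT) * N(d2)
N(d1) = 0.58226606; N(d2) = 0.43118535
C = 46.7800 * 1.00000000 * 0.58226606 - 48.8700 * 0.95099165 * 0.43118535 = 7.1991


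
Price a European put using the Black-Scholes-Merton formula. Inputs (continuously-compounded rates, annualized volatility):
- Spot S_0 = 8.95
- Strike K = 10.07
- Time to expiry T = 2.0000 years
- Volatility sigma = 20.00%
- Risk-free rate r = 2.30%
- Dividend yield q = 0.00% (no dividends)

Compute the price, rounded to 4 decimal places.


Answer: Price = 1.4110

Derivation:
d1 = (ln(S/K) + (r - q + 0.5*sigma^2) * T) / (sigma * sqrt(T)) = -0.11280890
d2 = d1 - sigma * sqrt(T) = -0.39565161
exp(-rT) = 0.95504196; exp(-qT) = 1.00000000
P = K * exp(-rT) * N(-d2) - S_0 * exp(-qT) * N(-d1)
N(-d1) = 0.54490897; N(-d2) = 0.65381897
P = 10.0700 * 0.95504196 * 0.65381897 - 8.9500 * 1.00000000 * 0.54490897 = 1.4110


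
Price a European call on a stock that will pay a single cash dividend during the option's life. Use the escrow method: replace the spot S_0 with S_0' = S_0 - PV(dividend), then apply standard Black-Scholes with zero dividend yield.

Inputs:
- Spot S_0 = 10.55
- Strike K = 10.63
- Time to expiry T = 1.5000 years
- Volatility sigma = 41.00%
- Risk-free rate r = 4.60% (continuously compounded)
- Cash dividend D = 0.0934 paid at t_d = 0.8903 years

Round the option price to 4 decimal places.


Answer: Price = 2.3008

Derivation:
PV(D) = D * exp(-r * t_d) = 0.0934 * 0.95987348 = 0.08965218
S_0' = S_0 - PV(D) = 10.5500 - 0.08965218 = 10.46034782
d1 = (ln(S_0'/K) + (r + sigma^2/2)*T) / (sigma*sqrt(T)) = 0.35644361
d2 = d1 - sigma*sqrt(T) = -0.14570179
exp(-rT) = 0.93332668
N(d1) = 0.63924581; N(d2) = 0.44207840
C = S_0' * N(d1) - K * exp(-rT) * N(d2) = 10.46034782 * 0.63924581 - 10.6300 * 0.93332668 * 0.44207840 = 2.3008


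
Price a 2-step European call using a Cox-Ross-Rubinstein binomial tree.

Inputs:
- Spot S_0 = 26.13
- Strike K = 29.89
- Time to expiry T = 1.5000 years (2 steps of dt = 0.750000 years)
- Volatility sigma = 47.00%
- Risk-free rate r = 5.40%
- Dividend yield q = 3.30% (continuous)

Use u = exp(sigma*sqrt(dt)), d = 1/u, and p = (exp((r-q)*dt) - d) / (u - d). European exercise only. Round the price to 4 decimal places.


Answer: Price = V(0,0) = 4.7002

Derivation:
dt = T/N = 0.750000
u = exp(sigma*sqrt(dt)) = 1.502352; d = 1/u = 0.665623
p = (exp((r-q)*dt) - d) / (u - d) = 0.418596
Discount per step: exp(-r*dt) = 0.960309
Stock lattice S(k, i) with i counting down-moves:
  k=0: S(0,0) = 26.1300
  k=1: S(1,0) = 39.2565; S(1,1) = 17.3927
  k=2: S(2,0) = 58.9770; S(2,1) = 26.1300; S(2,2) = 11.5770
Terminal payoffs V(N, i) = max(S_T - K, 0):
  V(2,0) = 29.087025; V(2,1) = 0.000000; V(2,2) = 0.000000
Backward induction: V(k, i) = exp(-r*dt) * [p * V(k+1, i) + (1-p) * V(k+1, i+1)].
  V(1,0) = exp(-r*dt) * [p*29.087025 + (1-p)*0.000000] = 11.692457
  V(1,1) = exp(-r*dt) * [p*0.000000 + (1-p)*0.000000] = 0.000000
  V(0,0) = exp(-r*dt) * [p*11.692457 + (1-p)*0.000000] = 4.700156


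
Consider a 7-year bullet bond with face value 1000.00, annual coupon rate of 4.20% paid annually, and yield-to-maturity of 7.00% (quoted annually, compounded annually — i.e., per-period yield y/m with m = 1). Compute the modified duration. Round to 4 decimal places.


Answer: Modified duration = 5.7275

Derivation:
Coupon per period c = face * coupon_rate / m = 42.000000
Periods per year m = 1; per-period yield y/m = 0.070000
Number of cashflows N = 7
Cashflows (t years, CF_t, discount factor 1/(1+y/m)^(m*t), PV):
  t = 1.0000: CF_t = 42.000000, DF = 0.934579, PV = 39.252336
  t = 2.0000: CF_t = 42.000000, DF = 0.873439, PV = 36.684427
  t = 3.0000: CF_t = 42.000000, DF = 0.816298, PV = 34.284511
  t = 4.0000: CF_t = 42.000000, DF = 0.762895, PV = 32.041599
  t = 5.0000: CF_t = 42.000000, DF = 0.712986, PV = 29.945420
  t = 6.0000: CF_t = 42.000000, DF = 0.666342, PV = 27.986373
  t = 7.0000: CF_t = 1042.000000, DF = 0.622750, PV = 648.905231
Price P = sum_t PV_t = 849.099897
First compute Macaulay numerator sum_t t * PV_t:
  t * PV_t at t = 1.0000: 39.252336
  t * PV_t at t = 2.0000: 73.368853
  t * PV_t at t = 3.0000: 102.853532
  t * PV_t at t = 4.0000: 128.166396
  t * PV_t at t = 5.0000: 149.727098
  t * PV_t at t = 6.0000: 167.918240
  t * PV_t at t = 7.0000: 4542.336617
Macaulay duration D = 5203.623073 / 849.099897 = 6.128399
Modified duration = D / (1 + y/m) = 6.128399 / (1 + 0.070000) = 5.727476


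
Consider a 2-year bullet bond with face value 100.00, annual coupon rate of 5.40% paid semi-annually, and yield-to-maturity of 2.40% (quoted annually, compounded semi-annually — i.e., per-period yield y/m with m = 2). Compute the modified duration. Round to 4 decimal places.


Coupon per period c = face * coupon_rate / m = 2.700000
Periods per year m = 2; per-period yield y/m = 0.012000
Number of cashflows N = 4
Cashflows (t years, CF_t, discount factor 1/(1+y/m)^(m*t), PV):
  t = 0.5000: CF_t = 2.700000, DF = 0.988142, PV = 2.667984
  t = 1.0000: CF_t = 2.700000, DF = 0.976425, PV = 2.636348
  t = 1.5000: CF_t = 2.700000, DF = 0.964847, PV = 2.605087
  t = 2.0000: CF_t = 102.700000, DF = 0.953406, PV = 97.914812
Price P = sum_t PV_t = 105.824231
First compute Macaulay numerator sum_t t * PV_t:
  t * PV_t at t = 0.5000: 1.333992
  t * PV_t at t = 1.0000: 2.636348
  t * PV_t at t = 1.5000: 3.907630
  t * PV_t at t = 2.0000: 195.829624
Macaulay duration D = 203.707594 / 105.824231 = 1.924962
Modified duration = D / (1 + y/m) = 1.924962 / (1 + 0.012000) = 1.902136

Answer: Modified duration = 1.9021


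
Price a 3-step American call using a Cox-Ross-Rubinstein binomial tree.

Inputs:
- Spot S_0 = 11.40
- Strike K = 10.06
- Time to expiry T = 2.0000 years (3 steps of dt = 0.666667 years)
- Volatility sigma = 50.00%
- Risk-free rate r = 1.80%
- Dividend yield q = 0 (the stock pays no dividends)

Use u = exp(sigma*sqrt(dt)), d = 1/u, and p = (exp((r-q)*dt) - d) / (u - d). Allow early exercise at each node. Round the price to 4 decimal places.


dt = T/N = 0.666667
u = exp(sigma*sqrt(dt)) = 1.504181; d = 1/u = 0.664814
p = (exp((r-q)*dt) - d) / (u - d) = 0.413715
Discount per step: exp(-r*dt) = 0.988072
Stock lattice S(k, i) with i counting down-moves:
  k=0: S(0,0) = 11.4000
  k=1: S(1,0) = 17.1477; S(1,1) = 7.5789
  k=2: S(2,0) = 25.7932; S(2,1) = 11.4000; S(2,2) = 5.0385
  k=3: S(3,0) = 38.7976; S(3,1) = 17.1477; S(3,2) = 7.5789; S(3,3) = 3.3497
Terminal payoffs V(N, i) = max(S_T - K, 0):
  V(3,0) = 28.737594; V(3,1) = 7.087659; V(3,2) = 0.000000; V(3,3) = 0.000000
Backward induction: V(k, i) = exp(-r*dt) * [p * V(k+1, i) + (1-p) * V(k+1, i+1)]; then take max(V_cont, immediate exercise) for American.
  V(2,0) = exp(-r*dt) * [p*28.737594 + (1-p)*7.087659] = 15.853174; exercise = 15.733175; V(2,0) = max -> 15.853174
  V(2,1) = exp(-r*dt) * [p*7.087659 + (1-p)*0.000000] = 2.897293; exercise = 1.340000; V(2,1) = max -> 2.897293
  V(2,2) = exp(-r*dt) * [p*0.000000 + (1-p)*0.000000] = 0.000000; exercise = 0.000000; V(2,2) = max -> 0.000000
  V(1,0) = exp(-r*dt) * [p*15.853174 + (1-p)*2.897293] = 8.158837; exercise = 7.087659; V(1,0) = max -> 8.158837
  V(1,1) = exp(-r*dt) * [p*2.897293 + (1-p)*0.000000] = 1.184355; exercise = 0.000000; V(1,1) = max -> 1.184355
  V(0,0) = exp(-r*dt) * [p*8.158837 + (1-p)*1.184355] = 4.021256; exercise = 1.340000; V(0,0) = max -> 4.021256

Answer: Price = V(0,0) = 4.0213


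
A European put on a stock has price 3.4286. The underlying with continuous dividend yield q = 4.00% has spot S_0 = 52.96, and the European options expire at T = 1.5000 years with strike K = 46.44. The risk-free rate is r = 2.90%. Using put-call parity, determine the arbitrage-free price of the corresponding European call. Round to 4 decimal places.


Answer: Call price = 8.8413

Derivation:
Put-call parity: C - P = S_0 * exp(-qT) - K * exp(-rT).
S_0 * exp(-qT) = 52.9600 * 0.94176453 = 49.87584970
K * exp(-rT) = 46.4400 * 0.95743255 = 44.46316781
C = P + S*exp(-qT) - K*exp(-rT)
C = 3.4286 + 49.87584970 - 44.46316781 = 8.8413


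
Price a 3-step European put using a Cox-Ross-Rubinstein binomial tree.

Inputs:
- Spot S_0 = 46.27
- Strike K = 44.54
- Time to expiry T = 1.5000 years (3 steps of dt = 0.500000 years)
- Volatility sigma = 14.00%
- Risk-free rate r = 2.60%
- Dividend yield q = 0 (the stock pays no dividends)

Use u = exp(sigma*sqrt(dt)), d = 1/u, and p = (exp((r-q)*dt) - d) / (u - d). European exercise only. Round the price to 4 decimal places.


Answer: Price = V(0,0) = 1.8080

Derivation:
dt = T/N = 0.500000
u = exp(sigma*sqrt(dt)) = 1.104061; d = 1/u = 0.905747
p = (exp((r-q)*dt) - d) / (u - d) = 0.541252
Discount per step: exp(-r*dt) = 0.987084
Stock lattice S(k, i) with i counting down-moves:
  k=0: S(0,0) = 46.2700
  k=1: S(1,0) = 51.0849; S(1,1) = 41.9089
  k=2: S(2,0) = 56.4008; S(2,1) = 46.2700; S(2,2) = 37.9589
  k=3: S(3,0) = 62.2699; S(3,1) = 51.0849; S(3,2) = 41.9089; S(3,3) = 34.3812
Terminal payoffs V(N, i) = max(K - S_T, 0):
  V(3,0) = 0.000000; V(3,1) = 0.000000; V(3,2) = 2.631073; V(3,3) = 10.158833
Backward induction: V(k, i) = exp(-r*dt) * [p * V(k+1, i) + (1-p) * V(k+1, i+1)].
  V(2,0) = exp(-r*dt) * [p*0.000000 + (1-p)*0.000000] = 0.000000
  V(2,1) = exp(-r*dt) * [p*0.000000 + (1-p)*2.631073] = 1.191410
  V(2,2) = exp(-r*dt) * [p*2.631073 + (1-p)*10.158833] = 6.005831
  V(1,0) = exp(-r*dt) * [p*0.000000 + (1-p)*1.191410] = 0.539497
  V(1,1) = exp(-r*dt) * [p*1.191410 + (1-p)*6.005831] = 3.356101
  V(0,0) = exp(-r*dt) * [p*0.539497 + (1-p)*3.356101] = 1.807951


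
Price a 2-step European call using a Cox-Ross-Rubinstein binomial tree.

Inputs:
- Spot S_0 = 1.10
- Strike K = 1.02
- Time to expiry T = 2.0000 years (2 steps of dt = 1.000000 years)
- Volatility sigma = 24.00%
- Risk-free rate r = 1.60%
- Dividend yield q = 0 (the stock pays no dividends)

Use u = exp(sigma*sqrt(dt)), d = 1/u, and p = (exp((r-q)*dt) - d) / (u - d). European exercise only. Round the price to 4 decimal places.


dt = T/N = 1.000000
u = exp(sigma*sqrt(dt)) = 1.271249; d = 1/u = 0.786628
p = (exp((r-q)*dt) - d) / (u - d) = 0.473567
Discount per step: exp(-r*dt) = 0.984127
Stock lattice S(k, i) with i counting down-moves:
  k=0: S(0,0) = 1.1000
  k=1: S(1,0) = 1.3984; S(1,1) = 0.8653
  k=2: S(2,0) = 1.7777; S(2,1) = 1.1000; S(2,2) = 0.6807
Terminal payoffs V(N, i) = max(S_T - K, 0):
  V(2,0) = 0.757682; V(2,1) = 0.080000; V(2,2) = 0.000000
Backward induction: V(k, i) = exp(-r*dt) * [p * V(k+1, i) + (1-p) * V(k+1, i+1)].
  V(1,0) = exp(-r*dt) * [p*0.757682 + (1-p)*0.080000] = 0.394564
  V(1,1) = exp(-r*dt) * [p*0.080000 + (1-p)*0.000000] = 0.037284
  V(0,0) = exp(-r*dt) * [p*0.394564 + (1-p)*0.037284] = 0.203203

Answer: Price = V(0,0) = 0.2032


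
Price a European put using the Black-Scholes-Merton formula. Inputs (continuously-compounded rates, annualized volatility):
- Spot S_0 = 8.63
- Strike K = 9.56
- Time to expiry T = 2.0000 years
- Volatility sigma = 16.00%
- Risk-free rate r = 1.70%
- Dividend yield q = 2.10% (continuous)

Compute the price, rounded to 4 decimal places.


Answer: Price = 1.3630

Derivation:
d1 = (ln(S/K) + (r - q + 0.5*sigma^2) * T) / (sigma * sqrt(T)) = -0.37451567
d2 = d1 - sigma * sqrt(T) = -0.60078984
exp(-rT) = 0.96657150; exp(-qT) = 0.95886978
P = K * exp(-rT) * N(-d2) - S_0 * exp(-qT) * N(-d1)
N(-d1) = 0.64598965; N(-d2) = 0.72601001
P = 9.5600 * 0.96657150 * 0.72601001 - 8.6300 * 0.95886978 * 0.64598965 = 1.3630


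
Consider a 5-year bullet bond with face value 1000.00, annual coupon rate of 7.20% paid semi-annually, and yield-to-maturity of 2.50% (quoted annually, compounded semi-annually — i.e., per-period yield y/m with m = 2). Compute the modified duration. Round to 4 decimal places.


Answer: Modified duration = 4.3113

Derivation:
Coupon per period c = face * coupon_rate / m = 36.000000
Periods per year m = 2; per-period yield y/m = 0.012500
Number of cashflows N = 10
Cashflows (t years, CF_t, discount factor 1/(1+y/m)^(m*t), PV):
  t = 0.5000: CF_t = 36.000000, DF = 0.987654, PV = 35.555556
  t = 1.0000: CF_t = 36.000000, DF = 0.975461, PV = 35.116598
  t = 1.5000: CF_t = 36.000000, DF = 0.963418, PV = 34.683060
  t = 2.0000: CF_t = 36.000000, DF = 0.951524, PV = 34.254874
  t = 2.5000: CF_t = 36.000000, DF = 0.939777, PV = 33.831974
  t = 3.0000: CF_t = 36.000000, DF = 0.928175, PV = 33.414296
  t = 3.5000: CF_t = 36.000000, DF = 0.916716, PV = 33.001773
  t = 4.0000: CF_t = 36.000000, DF = 0.905398, PV = 32.594344
  t = 4.5000: CF_t = 36.000000, DF = 0.894221, PV = 32.191945
  t = 5.0000: CF_t = 1036.000000, DF = 0.883181, PV = 914.975439
Price P = sum_t PV_t = 1219.619859
First compute Macaulay numerator sum_t t * PV_t:
  t * PV_t at t = 0.5000: 17.777778
  t * PV_t at t = 1.0000: 35.116598
  t * PV_t at t = 1.5000: 52.024590
  t * PV_t at t = 2.0000: 68.509748
  t * PV_t at t = 2.5000: 84.579936
  t * PV_t at t = 3.0000: 100.242887
  t * PV_t at t = 3.5000: 115.506207
  t * PV_t at t = 4.0000: 130.377376
  t * PV_t at t = 4.5000: 144.863751
  t * PV_t at t = 5.0000: 4574.877197
Macaulay duration D = 5323.876068 / 1219.619859 = 4.365193
Modified duration = D / (1 + y/m) = 4.365193 / (1 + 0.012500) = 4.311302


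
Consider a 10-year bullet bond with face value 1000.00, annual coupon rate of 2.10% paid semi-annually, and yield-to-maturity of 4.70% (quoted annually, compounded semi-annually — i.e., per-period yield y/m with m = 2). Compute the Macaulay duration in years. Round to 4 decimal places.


Answer: Macaulay duration = 8.9269 years

Derivation:
Coupon per period c = face * coupon_rate / m = 10.500000
Periods per year m = 2; per-period yield y/m = 0.023500
Number of cashflows N = 20
Cashflows (t years, CF_t, discount factor 1/(1+y/m)^(m*t), PV):
  t = 0.5000: CF_t = 10.500000, DF = 0.977040, PV = 10.258915
  t = 1.0000: CF_t = 10.500000, DF = 0.954606, PV = 10.023366
  t = 1.5000: CF_t = 10.500000, DF = 0.932688, PV = 9.793226
  t = 2.0000: CF_t = 10.500000, DF = 0.911273, PV = 9.568369
  t = 2.5000: CF_t = 10.500000, DF = 0.890350, PV = 9.348675
  t = 3.0000: CF_t = 10.500000, DF = 0.869907, PV = 9.134025
  t = 3.5000: CF_t = 10.500000, DF = 0.849934, PV = 8.924304
  t = 4.0000: CF_t = 10.500000, DF = 0.830419, PV = 8.719398
  t = 4.5000: CF_t = 10.500000, DF = 0.811352, PV = 8.519197
  t = 5.0000: CF_t = 10.500000, DF = 0.792723, PV = 8.323593
  t = 5.5000: CF_t = 10.500000, DF = 0.774522, PV = 8.132480
  t = 6.0000: CF_t = 10.500000, DF = 0.756739, PV = 7.945754
  t = 6.5000: CF_t = 10.500000, DF = 0.739363, PV = 7.763316
  t = 7.0000: CF_t = 10.500000, DF = 0.722387, PV = 7.585067
  t = 7.5000: CF_t = 10.500000, DF = 0.705801, PV = 7.410911
  t = 8.0000: CF_t = 10.500000, DF = 0.689596, PV = 7.240753
  t = 8.5000: CF_t = 10.500000, DF = 0.673762, PV = 7.074502
  t = 9.0000: CF_t = 10.500000, DF = 0.658292, PV = 6.912069
  t = 9.5000: CF_t = 10.500000, DF = 0.643178, PV = 6.753365
  t = 10.0000: CF_t = 1010.500000, DF = 0.628410, PV = 635.008265
Price P = sum_t PV_t = 794.439553
Macaulay numerator sum_t t * PV_t:
  t * PV_t at t = 0.5000: 5.129458
  t * PV_t at t = 1.0000: 10.023366
  t * PV_t at t = 1.5000: 14.689838
  t * PV_t at t = 2.0000: 19.136738
  t * PV_t at t = 2.5000: 23.371688
  t * PV_t at t = 3.0000: 27.402076
  t * PV_t at t = 3.5000: 31.235065
  t * PV_t at t = 4.0000: 34.877594
  t * PV_t at t = 4.5000: 38.336388
  t * PV_t at t = 5.0000: 41.617964
  t * PV_t at t = 5.5000: 44.728638
  t * PV_t at t = 6.0000: 47.674526
  t * PV_t at t = 6.5000: 50.461557
  t * PV_t at t = 7.0000: 53.095471
  t * PV_t at t = 7.5000: 55.581832
  t * PV_t at t = 8.0000: 57.926026
  t * PV_t at t = 8.5000: 60.133271
  t * PV_t at t = 9.0000: 62.208619
  t * PV_t at t = 9.5000: 64.156965
  t * PV_t at t = 10.0000: 6350.082649
Macaulay duration D = (sum_t t * PV_t) / P = 7091.869730 / 794.439553 = 8.926884


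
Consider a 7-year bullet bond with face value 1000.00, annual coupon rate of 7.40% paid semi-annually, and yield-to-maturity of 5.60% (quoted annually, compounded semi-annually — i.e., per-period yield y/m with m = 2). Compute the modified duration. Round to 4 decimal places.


Answer: Modified duration = 5.5113

Derivation:
Coupon per period c = face * coupon_rate / m = 37.000000
Periods per year m = 2; per-period yield y/m = 0.028000
Number of cashflows N = 14
Cashflows (t years, CF_t, discount factor 1/(1+y/m)^(m*t), PV):
  t = 0.5000: CF_t = 37.000000, DF = 0.972763, PV = 35.992218
  t = 1.0000: CF_t = 37.000000, DF = 0.946267, PV = 35.011885
  t = 1.5000: CF_t = 37.000000, DF = 0.920493, PV = 34.058254
  t = 2.0000: CF_t = 37.000000, DF = 0.895422, PV = 33.130597
  t = 2.5000: CF_t = 37.000000, DF = 0.871033, PV = 32.228207
  t = 3.0000: CF_t = 37.000000, DF = 0.847308, PV = 31.350396
  t = 3.5000: CF_t = 37.000000, DF = 0.824230, PV = 30.496495
  t = 4.0000: CF_t = 37.000000, DF = 0.801780, PV = 29.665851
  t = 4.5000: CF_t = 37.000000, DF = 0.779941, PV = 28.857831
  t = 5.0000: CF_t = 37.000000, DF = 0.758698, PV = 28.071820
  t = 5.5000: CF_t = 37.000000, DF = 0.738033, PV = 27.307218
  t = 6.0000: CF_t = 37.000000, DF = 0.717931, PV = 26.563442
  t = 6.5000: CF_t = 37.000000, DF = 0.698376, PV = 25.839924
  t = 7.0000: CF_t = 1037.000000, DF = 0.679354, PV = 704.490516
Price P = sum_t PV_t = 1103.064656
First compute Macaulay numerator sum_t t * PV_t:
  t * PV_t at t = 0.5000: 17.996109
  t * PV_t at t = 1.0000: 35.011885
  t * PV_t at t = 1.5000: 51.087381
  t * PV_t at t = 2.0000: 66.261195
  t * PV_t at t = 2.5000: 80.570519
  t * PV_t at t = 3.0000: 94.051189
  t * PV_t at t = 3.5000: 106.737731
  t * PV_t at t = 4.0000: 118.663403
  t * PV_t at t = 4.5000: 129.860241
  t * PV_t at t = 5.0000: 140.359102
  t * PV_t at t = 5.5000: 150.189701
  t * PV_t at t = 6.0000: 159.380652
  t * PV_t at t = 6.5000: 167.959507
  t * PV_t at t = 7.0000: 4931.433615
Macaulay duration D = 6249.562229 / 1103.064656 = 5.665635
Modified duration = D / (1 + y/m) = 5.665635 / (1 + 0.028000) = 5.511319


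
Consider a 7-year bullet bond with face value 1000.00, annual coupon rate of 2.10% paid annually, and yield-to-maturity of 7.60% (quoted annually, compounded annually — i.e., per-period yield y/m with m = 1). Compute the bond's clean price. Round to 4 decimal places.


Coupon per period c = face * coupon_rate / m = 21.000000
Periods per year m = 1; per-period yield y/m = 0.076000
Number of cashflows N = 7
Cashflows (t years, CF_t, discount factor 1/(1+y/m)^(m*t), PV):
  t = 1.0000: CF_t = 21.000000, DF = 0.929368, PV = 19.516729
  t = 2.0000: CF_t = 21.000000, DF = 0.863725, PV = 18.138224
  t = 3.0000: CF_t = 21.000000, DF = 0.802718, PV = 16.857085
  t = 4.0000: CF_t = 21.000000, DF = 0.746021, PV = 15.666436
  t = 5.0000: CF_t = 21.000000, DF = 0.693328, PV = 14.559885
  t = 6.0000: CF_t = 21.000000, DF = 0.644357, PV = 13.531491
  t = 7.0000: CF_t = 1021.000000, DF = 0.598845, PV = 611.420284
Price P = sum_t PV_t = 709.690134

Answer: Price = 709.6901


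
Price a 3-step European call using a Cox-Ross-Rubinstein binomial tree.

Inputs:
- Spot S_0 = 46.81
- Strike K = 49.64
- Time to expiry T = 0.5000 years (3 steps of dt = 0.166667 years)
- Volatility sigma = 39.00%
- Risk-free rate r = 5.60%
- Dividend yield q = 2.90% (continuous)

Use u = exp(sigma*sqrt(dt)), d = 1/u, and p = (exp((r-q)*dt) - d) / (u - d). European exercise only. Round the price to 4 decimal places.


Answer: Price = V(0,0) = 4.4927

Derivation:
dt = T/N = 0.166667
u = exp(sigma*sqrt(dt)) = 1.172592; d = 1/u = 0.852811
p = (exp((r-q)*dt) - d) / (u - d) = 0.474384
Discount per step: exp(-r*dt) = 0.990710
Stock lattice S(k, i) with i counting down-moves:
  k=0: S(0,0) = 46.8100
  k=1: S(1,0) = 54.8890; S(1,1) = 39.9201
  k=2: S(2,0) = 64.3625; S(2,1) = 46.8100; S(2,2) = 34.0443
  k=3: S(3,0) = 75.4709; S(3,1) = 54.8890; S(3,2) = 39.9201; S(3,3) = 29.0334
Terminal payoffs V(N, i) = max(S_T - K, 0):
  V(3,0) = 25.830915; V(3,1) = 5.249040; V(3,2) = 0.000000; V(3,3) = 0.000000
Backward induction: V(k, i) = exp(-r*dt) * [p * V(k+1, i) + (1-p) * V(k+1, i+1)].
  V(2,0) = exp(-r*dt) * [p*25.830915 + (1-p)*5.249040] = 14.873275
  V(2,1) = exp(-r*dt) * [p*5.249040 + (1-p)*0.000000] = 2.466926
  V(2,2) = exp(-r*dt) * [p*0.000000 + (1-p)*0.000000] = 0.000000
  V(1,0) = exp(-r*dt) * [p*14.873275 + (1-p)*2.466926] = 8.274701
  V(1,1) = exp(-r*dt) * [p*2.466926 + (1-p)*0.000000] = 1.159397
  V(0,0) = exp(-r*dt) * [p*8.274701 + (1-p)*1.159397] = 4.492652


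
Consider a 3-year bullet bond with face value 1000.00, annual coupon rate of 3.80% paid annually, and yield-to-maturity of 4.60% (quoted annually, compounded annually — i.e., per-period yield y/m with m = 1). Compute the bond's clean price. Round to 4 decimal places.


Coupon per period c = face * coupon_rate / m = 38.000000
Periods per year m = 1; per-period yield y/m = 0.046000
Number of cashflows N = 3
Cashflows (t years, CF_t, discount factor 1/(1+y/m)^(m*t), PV):
  t = 1.0000: CF_t = 38.000000, DF = 0.956023, PV = 36.328872
  t = 2.0000: CF_t = 38.000000, DF = 0.913980, PV = 34.731235
  t = 3.0000: CF_t = 1038.000000, DF = 0.873786, PV = 906.989585
Price P = sum_t PV_t = 978.049692

Answer: Price = 978.0497


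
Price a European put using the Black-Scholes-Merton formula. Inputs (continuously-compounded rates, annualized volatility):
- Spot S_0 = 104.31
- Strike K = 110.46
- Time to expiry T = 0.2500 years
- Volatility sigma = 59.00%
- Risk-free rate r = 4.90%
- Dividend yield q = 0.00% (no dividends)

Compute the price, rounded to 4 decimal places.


Answer: Price = 15.0604

Derivation:
d1 = (ln(S/K) + (r - q + 0.5*sigma^2) * T) / (sigma * sqrt(T)) = -0.00516519
d2 = d1 - sigma * sqrt(T) = -0.30016519
exp(-rT) = 0.98782473; exp(-qT) = 1.00000000
P = K * exp(-rT) * N(-d2) - S_0 * exp(-qT) * N(-d1)
N(-d1) = 0.50206060; N(-d2) = 0.61797442
P = 110.4600 * 0.98782473 * 0.61797442 - 104.3100 * 1.00000000 * 0.50206060 = 15.0604


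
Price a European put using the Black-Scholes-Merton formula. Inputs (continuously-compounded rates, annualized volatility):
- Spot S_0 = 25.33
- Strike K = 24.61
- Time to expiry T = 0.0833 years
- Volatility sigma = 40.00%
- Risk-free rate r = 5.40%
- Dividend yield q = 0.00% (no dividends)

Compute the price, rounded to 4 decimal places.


d1 = (ln(S/K) + (r - q + 0.5*sigma^2) * T) / (sigma * sqrt(T)) = 0.34646907
d2 = d1 - sigma * sqrt(T) = 0.23102211
exp(-rT) = 0.99551190; exp(-qT) = 1.00000000
P = K * exp(-rT) * N(-d2) - S_0 * exp(-qT) * N(-d1)
N(-d1) = 0.36449511; N(-d2) = 0.40864881
P = 24.6100 * 0.99551190 * 0.40864881 - 25.3300 * 1.00000000 * 0.36449511 = 0.7790

Answer: Price = 0.7790


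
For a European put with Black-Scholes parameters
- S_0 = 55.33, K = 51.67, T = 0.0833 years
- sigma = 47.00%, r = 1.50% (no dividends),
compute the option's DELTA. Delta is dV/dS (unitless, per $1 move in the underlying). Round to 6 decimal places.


Answer: Delta = -0.280434

Derivation:
d1 = 0.5815539830; d2 = 0.4459038079
phi(d1) = 0.3368757703; exp(-qT) = 1.0000000000; exp(-rT) = 0.9987512803
N(-d1) = 0.2804335733
Delta = -exp(-qT) * N(-d1) = -1.0000000000 * 0.2804335733 = -0.280434


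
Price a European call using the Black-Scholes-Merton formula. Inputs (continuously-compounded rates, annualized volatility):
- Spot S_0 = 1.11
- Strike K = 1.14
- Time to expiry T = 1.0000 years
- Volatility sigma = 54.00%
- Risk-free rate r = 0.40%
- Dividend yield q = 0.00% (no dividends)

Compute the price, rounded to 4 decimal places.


Answer: Price = 0.2264

Derivation:
d1 = (ln(S/K) + (r - q + 0.5*sigma^2) * T) / (sigma * sqrt(T)) = 0.22802176
d2 = d1 - sigma * sqrt(T) = -0.31197824
exp(-rT) = 0.99600799; exp(-qT) = 1.00000000
C = S_0 * exp(-qT) * N(d1) - K * exp(-rT) * N(d2)
N(d1) = 0.59018534; N(d2) = 0.37752853
C = 1.1100 * 1.00000000 * 0.59018534 - 1.1400 * 0.99600799 * 0.37752853 = 0.2264


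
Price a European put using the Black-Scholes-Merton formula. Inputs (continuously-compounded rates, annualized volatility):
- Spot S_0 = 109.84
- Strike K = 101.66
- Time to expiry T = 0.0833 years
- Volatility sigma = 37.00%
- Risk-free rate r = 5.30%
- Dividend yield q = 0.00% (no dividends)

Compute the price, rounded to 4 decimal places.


d1 = (ln(S/K) + (r - q + 0.5*sigma^2) * T) / (sigma * sqrt(T)) = 0.81944860
d2 = d1 - sigma * sqrt(T) = 0.71266017
exp(-rT) = 0.99559483; exp(-qT) = 1.00000000
P = K * exp(-rT) * N(-d2) - S_0 * exp(-qT) * N(-d1)
N(-d1) = 0.20626526; N(-d2) = 0.23802804
P = 101.6600 * 0.99559483 * 0.23802804 - 109.8400 * 1.00000000 * 0.20626526 = 1.4352

Answer: Price = 1.4352


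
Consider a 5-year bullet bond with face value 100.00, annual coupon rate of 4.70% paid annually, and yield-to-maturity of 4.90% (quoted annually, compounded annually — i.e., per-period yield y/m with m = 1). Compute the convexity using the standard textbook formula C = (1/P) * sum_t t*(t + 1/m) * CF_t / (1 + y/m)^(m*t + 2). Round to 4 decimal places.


Answer: Convexity = 24.1453

Derivation:
Coupon per period c = face * coupon_rate / m = 4.700000
Periods per year m = 1; per-period yield y/m = 0.049000
Number of cashflows N = 5
Cashflows (t years, CF_t, discount factor 1/(1+y/m)^(m*t), PV):
  t = 1.0000: CF_t = 4.700000, DF = 0.953289, PV = 4.480458
  t = 2.0000: CF_t = 4.700000, DF = 0.908760, PV = 4.271170
  t = 3.0000: CF_t = 4.700000, DF = 0.866310, PV = 4.071659
  t = 4.0000: CF_t = 4.700000, DF = 0.825844, PV = 3.881467
  t = 5.0000: CF_t = 104.700000, DF = 0.787268, PV = 82.426952
Price P = sum_t PV_t = 99.131706
Convexity numerator sum_t t*(t + 1/m) * CF_t / (1+y/m)^(m*t + 2):
  t = 1.0000: term = 8.143318
  t = 2.0000: term = 23.288802
  t = 3.0000: term = 44.401911
  t = 4.0000: term = 70.546411
  t = 5.0000: term = 2247.188579
Convexity = (1/P) * sum = 2393.569022 / 99.131706 = 24.145343
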